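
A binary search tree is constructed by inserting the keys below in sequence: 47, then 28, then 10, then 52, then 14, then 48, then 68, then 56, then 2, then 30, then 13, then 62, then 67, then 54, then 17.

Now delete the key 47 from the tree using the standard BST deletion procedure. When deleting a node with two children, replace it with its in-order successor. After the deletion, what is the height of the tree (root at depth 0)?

5

Insert 47: tree is empty, so 47 becomes the root.
Insert 28: 28 < 47 → go left. Place as left child of 47.
Insert 10: 10 < 47 → go left; 10 < 28 → go left. Place as left child of 28.
Insert 52: 52 > 47 → go right. Place as right child of 47.
Insert 14: 14 < 47 → go left; 14 < 28 → go left; 14 > 10 → go right. Place as right child of 10.
Insert 48: 48 > 47 → go right; 48 < 52 → go left. Place as left child of 52.
Insert 68: 68 > 47 → go right; 68 > 52 → go right. Place as right child of 52.
Insert 56: 56 > 47 → go right; 56 > 52 → go right; 56 < 68 → go left. Place as left child of 68.
Insert 2: 2 < 47 → go left; 2 < 28 → go left; 2 < 10 → go left. Place as left child of 10.
Insert 30: 30 < 47 → go left; 30 > 28 → go right. Place as right child of 28.
Insert 13: 13 < 47 → go left; 13 < 28 → go left; 13 > 10 → go right; 13 < 14 → go left. Place as left child of 14.
Insert 62: 62 > 47 → go right; 62 > 52 → go right; 62 < 68 → go left; 62 > 56 → go right. Place as right child of 56.
Insert 67: 67 > 47 → go right; 67 > 52 → go right; 67 < 68 → go left; 67 > 56 → go right; 67 > 62 → go right. Place as right child of 62.
Insert 54: 54 > 47 → go right; 54 > 52 → go right; 54 < 68 → go left; 54 < 56 → go left. Place as left child of 56.
Insert 17: 17 < 47 → go left; 17 < 28 → go left; 17 > 10 → go right; 17 > 14 → go right. Place as right child of 14.

Delete 47 (two children — replace with in-order successor).
After deletion, deepest node is 67 at depth 5.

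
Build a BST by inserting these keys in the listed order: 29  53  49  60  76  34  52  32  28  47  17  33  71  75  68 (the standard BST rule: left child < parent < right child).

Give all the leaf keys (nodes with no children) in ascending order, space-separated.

Resulting structure (node: left, right):
  29: L=28, R=53
  53: L=49, R=60
  49: L=34, R=52
  60: L=–, R=76
  76: L=71, R=–
  34: L=32, R=47
  52: L=–, R=–
  32: L=–, R=33
  28: L=17, R=–
  47: L=–, R=–
  17: L=–, R=–
  33: L=–, R=–
  71: L=68, R=75
  75: L=–, R=–
  68: L=–, R=–

17 33 47 52 68 75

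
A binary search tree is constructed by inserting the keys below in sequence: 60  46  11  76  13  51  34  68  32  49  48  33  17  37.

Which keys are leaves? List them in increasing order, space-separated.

17 33 37 48 68

60: root
46: left child of 60 (depth 1)
11: left child of 46 (depth 2)
76: right child of 60 (depth 1)
13: right child of 11 (depth 3)
51: right child of 46 (depth 2)
34: right child of 13 (depth 4)
68: left child of 76 (depth 2)
32: left child of 34 (depth 5)
49: left child of 51 (depth 3)
48: left child of 49 (depth 4)
33: right child of 32 (depth 6)
17: left child of 32 (depth 6)
37: right child of 34 (depth 5)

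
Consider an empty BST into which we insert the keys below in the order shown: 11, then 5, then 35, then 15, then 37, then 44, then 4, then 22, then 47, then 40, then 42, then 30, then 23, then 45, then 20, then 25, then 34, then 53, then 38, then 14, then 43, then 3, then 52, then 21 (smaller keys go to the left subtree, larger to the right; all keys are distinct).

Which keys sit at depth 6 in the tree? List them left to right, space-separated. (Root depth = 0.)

11: root
5: left child of 11 (depth 1)
35: right child of 11 (depth 1)
15: left child of 35 (depth 2)
37: right child of 35 (depth 2)
44: right child of 37 (depth 3)
4: left child of 5 (depth 2)
22: right child of 15 (depth 3)
47: right child of 44 (depth 4)
40: left child of 44 (depth 4)
42: right child of 40 (depth 5)
30: right child of 22 (depth 4)
23: left child of 30 (depth 5)
45: left child of 47 (depth 5)
20: left child of 22 (depth 4)
25: right child of 23 (depth 6)
34: right child of 30 (depth 5)
53: right child of 47 (depth 5)
38: left child of 40 (depth 5)
14: left child of 15 (depth 3)
43: right child of 42 (depth 6)
3: left child of 4 (depth 3)
52: left child of 53 (depth 6)
21: right child of 20 (depth 5)

25 43 52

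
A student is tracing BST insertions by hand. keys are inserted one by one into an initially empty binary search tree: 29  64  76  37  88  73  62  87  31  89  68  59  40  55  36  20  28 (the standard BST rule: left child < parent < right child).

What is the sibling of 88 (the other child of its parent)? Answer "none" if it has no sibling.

73

29: root
64: right child of 29 (depth 1)
76: right child of 64 (depth 2)
37: left child of 64 (depth 2)
88: right child of 76 (depth 3)
73: left child of 76 (depth 3)
62: right child of 37 (depth 3)
87: left child of 88 (depth 4)
31: left child of 37 (depth 3)
89: right child of 88 (depth 4)
68: left child of 73 (depth 4)
59: left child of 62 (depth 4)
40: left child of 59 (depth 5)
55: right child of 40 (depth 6)
36: right child of 31 (depth 4)
20: left child of 29 (depth 1)
28: right child of 20 (depth 2)

88's parent is 76; the other child of 76 is 73.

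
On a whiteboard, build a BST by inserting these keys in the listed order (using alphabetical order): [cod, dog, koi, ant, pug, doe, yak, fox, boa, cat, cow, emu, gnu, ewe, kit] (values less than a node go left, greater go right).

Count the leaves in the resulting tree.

Insert cod: tree is empty, so cod becomes the root.
Insert dog: dog > cod → go right. Place as right child of cod.
Insert koi: koi > cod → go right; koi > dog → go right. Place as right child of dog.
Insert ant: ant < cod → go left. Place as left child of cod.
Insert pug: pug > cod → go right; pug > dog → go right; pug > koi → go right. Place as right child of koi.
Insert doe: doe > cod → go right; doe < dog → go left. Place as left child of dog.
Insert yak: yak > cod → go right; yak > dog → go right; yak > koi → go right; yak > pug → go right. Place as right child of pug.
Insert fox: fox > cod → go right; fox > dog → go right; fox < koi → go left. Place as left child of koi.
Insert boa: boa < cod → go left; boa > ant → go right. Place as right child of ant.
Insert cat: cat < cod → go left; cat > ant → go right; cat > boa → go right. Place as right child of boa.
Insert cow: cow > cod → go right; cow < dog → go left; cow < doe → go left. Place as left child of doe.
Insert emu: emu > cod → go right; emu > dog → go right; emu < koi → go left; emu < fox → go left. Place as left child of fox.
Insert gnu: gnu > cod → go right; gnu > dog → go right; gnu < koi → go left; gnu > fox → go right. Place as right child of fox.
Insert ewe: ewe > cod → go right; ewe > dog → go right; ewe < koi → go left; ewe < fox → go left; ewe > emu → go right. Place as right child of emu.
Insert kit: kit > cod → go right; kit > dog → go right; kit < koi → go left; kit > fox → go right; kit > gnu → go right. Place as right child of gnu.

Leaves: cat, cow, ewe, kit, yak — 5 in total.

5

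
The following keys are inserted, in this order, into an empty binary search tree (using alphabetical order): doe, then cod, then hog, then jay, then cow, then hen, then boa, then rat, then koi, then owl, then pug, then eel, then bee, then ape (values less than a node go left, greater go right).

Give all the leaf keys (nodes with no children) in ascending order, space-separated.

doe: root
cod: left child of doe (depth 1)
hog: right child of doe (depth 1)
jay: right child of hog (depth 2)
cow: right child of cod (depth 2)
hen: left child of hog (depth 2)
boa: left child of cod (depth 2)
rat: right child of jay (depth 3)
koi: left child of rat (depth 4)
owl: right child of koi (depth 5)
pug: right child of owl (depth 6)
eel: left child of hen (depth 3)
bee: left child of boa (depth 3)
ape: left child of bee (depth 4)

ape cow eel pug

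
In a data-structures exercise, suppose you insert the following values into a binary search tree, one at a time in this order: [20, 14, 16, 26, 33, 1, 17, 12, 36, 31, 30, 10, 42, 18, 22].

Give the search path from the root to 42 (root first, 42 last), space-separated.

20: root
14: left child of 20 (depth 1)
16: right child of 14 (depth 2)
26: right child of 20 (depth 1)
33: right child of 26 (depth 2)
1: left child of 14 (depth 2)
17: right child of 16 (depth 3)
12: right child of 1 (depth 3)
36: right child of 33 (depth 3)
31: left child of 33 (depth 3)
30: left child of 31 (depth 4)
10: left child of 12 (depth 4)
42: right child of 36 (depth 4)
18: right child of 17 (depth 4)
22: left child of 26 (depth 2)

20 26 33 36 42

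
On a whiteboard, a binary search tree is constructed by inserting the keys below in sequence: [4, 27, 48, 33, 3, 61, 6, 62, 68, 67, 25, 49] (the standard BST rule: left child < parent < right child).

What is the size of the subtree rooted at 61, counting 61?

Insert 4: tree is empty, so 4 becomes the root.
Insert 27: 27 > 4 → go right. Place as right child of 4.
Insert 48: 48 > 4 → go right; 48 > 27 → go right. Place as right child of 27.
Insert 33: 33 > 4 → go right; 33 > 27 → go right; 33 < 48 → go left. Place as left child of 48.
Insert 3: 3 < 4 → go left. Place as left child of 4.
Insert 61: 61 > 4 → go right; 61 > 27 → go right; 61 > 48 → go right. Place as right child of 48.
Insert 6: 6 > 4 → go right; 6 < 27 → go left. Place as left child of 27.
Insert 62: 62 > 4 → go right; 62 > 27 → go right; 62 > 48 → go right; 62 > 61 → go right. Place as right child of 61.
Insert 68: 68 > 4 → go right; 68 > 27 → go right; 68 > 48 → go right; 68 > 61 → go right; 68 > 62 → go right. Place as right child of 62.
Insert 67: 67 > 4 → go right; 67 > 27 → go right; 67 > 48 → go right; 67 > 61 → go right; 67 > 62 → go right; 67 < 68 → go left. Place as left child of 68.
Insert 25: 25 > 4 → go right; 25 < 27 → go left; 25 > 6 → go right. Place as right child of 6.
Insert 49: 49 > 4 → go right; 49 > 27 → go right; 49 > 48 → go right; 49 < 61 → go left. Place as left child of 61.

Subtree rooted at 61 contains: 61, 49, 62, 68, 67 — 5 nodes.

5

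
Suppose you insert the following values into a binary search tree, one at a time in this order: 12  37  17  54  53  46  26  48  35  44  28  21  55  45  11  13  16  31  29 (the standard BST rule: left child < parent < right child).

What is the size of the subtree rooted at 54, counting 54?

Resulting structure (node: left, right):
  12: L=11, R=37
  37: L=17, R=54
  17: L=13, R=26
  54: L=53, R=55
  53: L=46, R=–
  46: L=44, R=48
  26: L=21, R=35
  48: L=–, R=–
  35: L=28, R=–
  44: L=–, R=45
  28: L=–, R=31
  21: L=–, R=–
  55: L=–, R=–
  45: L=–, R=–
  11: L=–, R=–
  13: L=–, R=16
  16: L=–, R=–
  31: L=29, R=–
  29: L=–, R=–

Subtree rooted at 54 contains: 54, 53, 46, 44, 45, 48, 55 — 7 nodes.

7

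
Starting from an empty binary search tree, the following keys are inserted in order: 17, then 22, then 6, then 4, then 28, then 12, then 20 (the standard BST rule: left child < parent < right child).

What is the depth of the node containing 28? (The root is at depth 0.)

2

Resulting structure (node: left, right):
  17: L=6, R=22
  22: L=20, R=28
  6: L=4, R=12
  4: L=–, R=–
  28: L=–, R=–
  12: L=–, R=–
  20: L=–, R=–

Path to 28: 17 → 22 → 28, which is 2 edges.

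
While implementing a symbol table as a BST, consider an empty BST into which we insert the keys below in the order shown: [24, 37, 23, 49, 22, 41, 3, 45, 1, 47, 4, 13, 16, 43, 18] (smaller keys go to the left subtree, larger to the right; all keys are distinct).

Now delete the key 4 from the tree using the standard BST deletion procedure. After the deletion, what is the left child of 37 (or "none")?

none

24: root
37: right child of 24 (depth 1)
23: left child of 24 (depth 1)
49: right child of 37 (depth 2)
22: left child of 23 (depth 2)
41: left child of 49 (depth 3)
3: left child of 22 (depth 3)
45: right child of 41 (depth 4)
1: left child of 3 (depth 4)
47: right child of 45 (depth 5)
4: right child of 3 (depth 4)
13: right child of 4 (depth 5)
16: right child of 13 (depth 6)
43: left child of 45 (depth 5)
18: right child of 16 (depth 7)

Delete 4 (at most one child — splice it out).
After deletion, 37's left child: none.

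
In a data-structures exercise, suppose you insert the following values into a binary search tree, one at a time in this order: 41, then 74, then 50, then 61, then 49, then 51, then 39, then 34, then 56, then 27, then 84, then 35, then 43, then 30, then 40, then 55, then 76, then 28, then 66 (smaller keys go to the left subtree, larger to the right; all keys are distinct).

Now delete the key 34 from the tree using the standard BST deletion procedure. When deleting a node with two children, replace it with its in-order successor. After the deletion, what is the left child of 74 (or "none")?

50

Resulting structure (node: left, right):
  41: L=39, R=74
  74: L=50, R=84
  50: L=49, R=61
  61: L=51, R=66
  49: L=43, R=–
  51: L=–, R=56
  39: L=34, R=40
  34: L=27, R=35
  56: L=55, R=–
  27: L=–, R=30
  84: L=76, R=–
  35: L=–, R=–
  43: L=–, R=–
  30: L=28, R=–
  40: L=–, R=–
  55: L=–, R=–
  76: L=–, R=–
  28: L=–, R=–
  66: L=–, R=–

Delete 34 (two children — replace with in-order successor).
After deletion, 74's left child: 50.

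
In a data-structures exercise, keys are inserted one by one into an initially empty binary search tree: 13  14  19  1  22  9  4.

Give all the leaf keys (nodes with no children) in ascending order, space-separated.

13: root
14: right child of 13 (depth 1)
19: right child of 14 (depth 2)
1: left child of 13 (depth 1)
22: right child of 19 (depth 3)
9: right child of 1 (depth 2)
4: left child of 9 (depth 3)

4 22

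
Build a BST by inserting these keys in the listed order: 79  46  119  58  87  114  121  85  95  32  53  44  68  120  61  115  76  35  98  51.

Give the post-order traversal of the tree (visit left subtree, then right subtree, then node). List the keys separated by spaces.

Resulting structure (node: left, right):
  79: L=46, R=119
  46: L=32, R=58
  119: L=87, R=121
  58: L=53, R=68
  87: L=85, R=114
  114: L=95, R=115
  121: L=120, R=–
  85: L=–, R=–
  95: L=–, R=98
  32: L=–, R=44
  53: L=51, R=–
  44: L=35, R=–
  68: L=61, R=76
  120: L=–, R=–
  61: L=–, R=–
  115: L=–, R=–
  76: L=–, R=–
  35: L=–, R=–
  98: L=–, R=–
  51: L=–, R=–

35 44 32 51 53 61 76 68 58 46 85 98 95 115 114 87 120 121 119 79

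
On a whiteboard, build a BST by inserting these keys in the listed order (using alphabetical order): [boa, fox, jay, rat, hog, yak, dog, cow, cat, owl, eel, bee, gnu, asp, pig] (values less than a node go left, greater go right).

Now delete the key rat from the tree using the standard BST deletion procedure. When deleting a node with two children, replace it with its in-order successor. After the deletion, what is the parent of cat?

Insert boa: tree is empty, so boa becomes the root.
Insert fox: fox > boa → go right. Place as right child of boa.
Insert jay: jay > boa → go right; jay > fox → go right. Place as right child of fox.
Insert rat: rat > boa → go right; rat > fox → go right; rat > jay → go right. Place as right child of jay.
Insert hog: hog > boa → go right; hog > fox → go right; hog < jay → go left. Place as left child of jay.
Insert yak: yak > boa → go right; yak > fox → go right; yak > jay → go right; yak > rat → go right. Place as right child of rat.
Insert dog: dog > boa → go right; dog < fox → go left. Place as left child of fox.
Insert cow: cow > boa → go right; cow < fox → go left; cow < dog → go left. Place as left child of dog.
Insert cat: cat > boa → go right; cat < fox → go left; cat < dog → go left; cat < cow → go left. Place as left child of cow.
Insert owl: owl > boa → go right; owl > fox → go right; owl > jay → go right; owl < rat → go left. Place as left child of rat.
Insert eel: eel > boa → go right; eel < fox → go left; eel > dog → go right. Place as right child of dog.
Insert bee: bee < boa → go left. Place as left child of boa.
Insert gnu: gnu > boa → go right; gnu > fox → go right; gnu < jay → go left; gnu < hog → go left. Place as left child of hog.
Insert asp: asp < boa → go left; asp < bee → go left. Place as left child of bee.
Insert pig: pig > boa → go right; pig > fox → go right; pig > jay → go right; pig < rat → go left; pig > owl → go right. Place as right child of owl.

Delete rat (two children — replace with in-order successor).
After deletion, cat's parent is cow.

cow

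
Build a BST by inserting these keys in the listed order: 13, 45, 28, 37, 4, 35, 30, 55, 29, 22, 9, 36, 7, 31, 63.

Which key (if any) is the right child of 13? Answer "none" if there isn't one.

45

Insert 13: tree is empty, so 13 becomes the root.
Insert 45: 45 > 13 → go right. Place as right child of 13.
Insert 28: 28 > 13 → go right; 28 < 45 → go left. Place as left child of 45.
Insert 37: 37 > 13 → go right; 37 < 45 → go left; 37 > 28 → go right. Place as right child of 28.
Insert 4: 4 < 13 → go left. Place as left child of 13.
Insert 35: 35 > 13 → go right; 35 < 45 → go left; 35 > 28 → go right; 35 < 37 → go left. Place as left child of 37.
Insert 30: 30 > 13 → go right; 30 < 45 → go left; 30 > 28 → go right; 30 < 37 → go left; 30 < 35 → go left. Place as left child of 35.
Insert 55: 55 > 13 → go right; 55 > 45 → go right. Place as right child of 45.
Insert 29: 29 > 13 → go right; 29 < 45 → go left; 29 > 28 → go right; 29 < 37 → go left; 29 < 35 → go left; 29 < 30 → go left. Place as left child of 30.
Insert 22: 22 > 13 → go right; 22 < 45 → go left; 22 < 28 → go left. Place as left child of 28.
Insert 9: 9 < 13 → go left; 9 > 4 → go right. Place as right child of 4.
Insert 36: 36 > 13 → go right; 36 < 45 → go left; 36 > 28 → go right; 36 < 37 → go left; 36 > 35 → go right. Place as right child of 35.
Insert 7: 7 < 13 → go left; 7 > 4 → go right; 7 < 9 → go left. Place as left child of 9.
Insert 31: 31 > 13 → go right; 31 < 45 → go left; 31 > 28 → go right; 31 < 37 → go left; 31 < 35 → go left; 31 > 30 → go right. Place as right child of 30.
Insert 63: 63 > 13 → go right; 63 > 45 → go right; 63 > 55 → go right. Place as right child of 55.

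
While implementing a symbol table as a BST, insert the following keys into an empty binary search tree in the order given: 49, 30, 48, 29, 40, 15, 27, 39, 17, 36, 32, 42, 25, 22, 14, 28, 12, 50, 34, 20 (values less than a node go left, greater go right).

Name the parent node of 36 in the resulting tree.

Insert 49: tree is empty, so 49 becomes the root.
Insert 30: 30 < 49 → go left. Place as left child of 49.
Insert 48: 48 < 49 → go left; 48 > 30 → go right. Place as right child of 30.
Insert 29: 29 < 49 → go left; 29 < 30 → go left. Place as left child of 30.
Insert 40: 40 < 49 → go left; 40 > 30 → go right; 40 < 48 → go left. Place as left child of 48.
Insert 15: 15 < 49 → go left; 15 < 30 → go left; 15 < 29 → go left. Place as left child of 29.
Insert 27: 27 < 49 → go left; 27 < 30 → go left; 27 < 29 → go left; 27 > 15 → go right. Place as right child of 15.
Insert 39: 39 < 49 → go left; 39 > 30 → go right; 39 < 48 → go left; 39 < 40 → go left. Place as left child of 40.
Insert 17: 17 < 49 → go left; 17 < 30 → go left; 17 < 29 → go left; 17 > 15 → go right; 17 < 27 → go left. Place as left child of 27.
Insert 36: 36 < 49 → go left; 36 > 30 → go right; 36 < 48 → go left; 36 < 40 → go left; 36 < 39 → go left. Place as left child of 39.
Insert 32: 32 < 49 → go left; 32 > 30 → go right; 32 < 48 → go left; 32 < 40 → go left; 32 < 39 → go left; 32 < 36 → go left. Place as left child of 36.
Insert 42: 42 < 49 → go left; 42 > 30 → go right; 42 < 48 → go left; 42 > 40 → go right. Place as right child of 40.
Insert 25: 25 < 49 → go left; 25 < 30 → go left; 25 < 29 → go left; 25 > 15 → go right; 25 < 27 → go left; 25 > 17 → go right. Place as right child of 17.
Insert 22: 22 < 49 → go left; 22 < 30 → go left; 22 < 29 → go left; 22 > 15 → go right; 22 < 27 → go left; 22 > 17 → go right; 22 < 25 → go left. Place as left child of 25.
Insert 14: 14 < 49 → go left; 14 < 30 → go left; 14 < 29 → go left; 14 < 15 → go left. Place as left child of 15.
Insert 28: 28 < 49 → go left; 28 < 30 → go left; 28 < 29 → go left; 28 > 15 → go right; 28 > 27 → go right. Place as right child of 27.
Insert 12: 12 < 49 → go left; 12 < 30 → go left; 12 < 29 → go left; 12 < 15 → go left; 12 < 14 → go left. Place as left child of 14.
Insert 50: 50 > 49 → go right. Place as right child of 49.
Insert 34: 34 < 49 → go left; 34 > 30 → go right; 34 < 48 → go left; 34 < 40 → go left; 34 < 39 → go left; 34 < 36 → go left; 34 > 32 → go right. Place as right child of 32.
Insert 20: 20 < 49 → go left; 20 < 30 → go left; 20 < 29 → go left; 20 > 15 → go right; 20 < 27 → go left; 20 > 17 → go right; 20 < 25 → go left; 20 < 22 → go left. Place as left child of 22.

39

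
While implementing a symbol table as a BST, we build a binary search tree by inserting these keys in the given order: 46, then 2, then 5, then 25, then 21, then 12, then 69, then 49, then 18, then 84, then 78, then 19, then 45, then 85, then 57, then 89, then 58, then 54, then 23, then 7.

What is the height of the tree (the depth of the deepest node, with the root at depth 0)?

7

46: root
2: left child of 46 (depth 1)
5: right child of 2 (depth 2)
25: right child of 5 (depth 3)
21: left child of 25 (depth 4)
12: left child of 21 (depth 5)
69: right child of 46 (depth 1)
49: left child of 69 (depth 2)
18: right child of 12 (depth 6)
84: right child of 69 (depth 2)
78: left child of 84 (depth 3)
19: right child of 18 (depth 7)
45: right child of 25 (depth 4)
85: right child of 84 (depth 3)
57: right child of 49 (depth 3)
89: right child of 85 (depth 4)
58: right child of 57 (depth 4)
54: left child of 57 (depth 4)
23: right child of 21 (depth 5)
7: left child of 12 (depth 6)

The deepest node is 19 at depth 7.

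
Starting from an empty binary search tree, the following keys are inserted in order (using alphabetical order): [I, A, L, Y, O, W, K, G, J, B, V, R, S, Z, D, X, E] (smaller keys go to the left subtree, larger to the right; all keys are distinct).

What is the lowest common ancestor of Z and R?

I: root
A: left child of I (depth 1)
L: right child of I (depth 1)
Y: right child of L (depth 2)
O: left child of Y (depth 3)
W: right child of O (depth 4)
K: left child of L (depth 2)
G: right child of A (depth 2)
J: left child of K (depth 3)
B: left child of G (depth 3)
V: left child of W (depth 5)
R: left child of V (depth 6)
S: right child of R (depth 7)
Z: right child of Y (depth 3)
D: right child of B (depth 4)
X: right child of W (depth 5)
E: right child of D (depth 5)

Path to Z: I → L → Y → Z
Path to R: I → L → Y → O → W → V → R
The paths share a prefix ending at Y, then split left and right.

Y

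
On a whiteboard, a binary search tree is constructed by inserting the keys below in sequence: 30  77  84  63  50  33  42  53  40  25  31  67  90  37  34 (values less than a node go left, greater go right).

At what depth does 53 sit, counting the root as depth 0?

4

Resulting structure (node: left, right):
  30: L=25, R=77
  77: L=63, R=84
  84: L=–, R=90
  63: L=50, R=67
  50: L=33, R=53
  33: L=31, R=42
  42: L=40, R=–
  53: L=–, R=–
  40: L=37, R=–
  25: L=–, R=–
  31: L=–, R=–
  67: L=–, R=–
  90: L=–, R=–
  37: L=34, R=–
  34: L=–, R=–

Path to 53: 30 → 77 → 63 → 50 → 53, which is 4 edges.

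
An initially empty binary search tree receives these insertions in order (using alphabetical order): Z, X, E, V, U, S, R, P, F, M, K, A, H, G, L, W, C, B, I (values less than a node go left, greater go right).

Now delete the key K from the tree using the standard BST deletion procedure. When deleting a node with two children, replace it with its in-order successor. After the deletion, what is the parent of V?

Resulting structure (node: left, right):
  Z: L=X, R=–
  X: L=E, R=–
  E: L=A, R=V
  V: L=U, R=W
  U: L=S, R=–
  S: L=R, R=–
  R: L=P, R=–
  P: L=F, R=–
  F: L=–, R=M
  M: L=K, R=–
  K: L=H, R=L
  A: L=–, R=C
  H: L=G, R=I
  G: L=–, R=–
  L: L=–, R=–
  W: L=–, R=–
  C: L=B, R=–
  B: L=–, R=–
  I: L=–, R=–

Delete K (two children — replace with in-order successor).
After deletion, V's parent is E.

E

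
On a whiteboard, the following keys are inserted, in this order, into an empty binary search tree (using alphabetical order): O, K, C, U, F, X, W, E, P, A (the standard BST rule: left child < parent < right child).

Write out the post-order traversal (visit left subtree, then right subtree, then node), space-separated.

A E F C K P W X U O

Resulting structure (node: left, right):
  O: L=K, R=U
  K: L=C, R=–
  C: L=A, R=F
  U: L=P, R=X
  F: L=E, R=–
  X: L=W, R=–
  W: L=–, R=–
  E: L=–, R=–
  P: L=–, R=–
  A: L=–, R=–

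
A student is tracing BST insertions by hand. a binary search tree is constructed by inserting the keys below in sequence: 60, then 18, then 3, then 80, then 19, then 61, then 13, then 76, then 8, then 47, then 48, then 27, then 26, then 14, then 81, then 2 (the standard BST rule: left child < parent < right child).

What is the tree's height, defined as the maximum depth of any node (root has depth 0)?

60: root
18: left child of 60 (depth 1)
3: left child of 18 (depth 2)
80: right child of 60 (depth 1)
19: right child of 18 (depth 2)
61: left child of 80 (depth 2)
13: right child of 3 (depth 3)
76: right child of 61 (depth 3)
8: left child of 13 (depth 4)
47: right child of 19 (depth 3)
48: right child of 47 (depth 4)
27: left child of 47 (depth 4)
26: left child of 27 (depth 5)
14: right child of 13 (depth 4)
81: right child of 80 (depth 2)
2: left child of 3 (depth 3)

The deepest node is 26 at depth 5.

5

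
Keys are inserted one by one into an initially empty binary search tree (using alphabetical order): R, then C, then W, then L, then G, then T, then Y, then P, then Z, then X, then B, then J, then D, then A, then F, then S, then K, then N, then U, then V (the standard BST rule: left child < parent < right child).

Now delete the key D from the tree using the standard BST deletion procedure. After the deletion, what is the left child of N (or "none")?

none

Insert R: tree is empty, so R becomes the root.
Insert C: C < R → go left. Place as left child of R.
Insert W: W > R → go right. Place as right child of R.
Insert L: L < R → go left; L > C → go right. Place as right child of C.
Insert G: G < R → go left; G > C → go right; G < L → go left. Place as left child of L.
Insert T: T > R → go right; T < W → go left. Place as left child of W.
Insert Y: Y > R → go right; Y > W → go right. Place as right child of W.
Insert P: P < R → go left; P > C → go right; P > L → go right. Place as right child of L.
Insert Z: Z > R → go right; Z > W → go right; Z > Y → go right. Place as right child of Y.
Insert X: X > R → go right; X > W → go right; X < Y → go left. Place as left child of Y.
Insert B: B < R → go left; B < C → go left. Place as left child of C.
Insert J: J < R → go left; J > C → go right; J < L → go left; J > G → go right. Place as right child of G.
Insert D: D < R → go left; D > C → go right; D < L → go left; D < G → go left. Place as left child of G.
Insert A: A < R → go left; A < C → go left; A < B → go left. Place as left child of B.
Insert F: F < R → go left; F > C → go right; F < L → go left; F < G → go left; F > D → go right. Place as right child of D.
Insert S: S > R → go right; S < W → go left; S < T → go left. Place as left child of T.
Insert K: K < R → go left; K > C → go right; K < L → go left; K > G → go right; K > J → go right. Place as right child of J.
Insert N: N < R → go left; N > C → go right; N > L → go right; N < P → go left. Place as left child of P.
Insert U: U > R → go right; U < W → go left; U > T → go right. Place as right child of T.
Insert V: V > R → go right; V < W → go left; V > T → go right; V > U → go right. Place as right child of U.

Delete D (at most one child — splice it out).
After deletion, N's left child: none.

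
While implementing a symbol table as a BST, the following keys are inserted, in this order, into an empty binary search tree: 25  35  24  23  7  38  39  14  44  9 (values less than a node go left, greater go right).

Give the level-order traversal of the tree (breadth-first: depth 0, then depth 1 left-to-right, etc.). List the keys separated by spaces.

25: root
35: right child of 25 (depth 1)
24: left child of 25 (depth 1)
23: left child of 24 (depth 2)
7: left child of 23 (depth 3)
38: right child of 35 (depth 2)
39: right child of 38 (depth 3)
14: right child of 7 (depth 4)
44: right child of 39 (depth 4)
9: left child of 14 (depth 5)

25 24 35 23 38 7 39 14 44 9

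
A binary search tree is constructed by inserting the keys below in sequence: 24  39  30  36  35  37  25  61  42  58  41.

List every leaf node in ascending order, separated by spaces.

Insert 24: tree is empty, so 24 becomes the root.
Insert 39: 39 > 24 → go right. Place as right child of 24.
Insert 30: 30 > 24 → go right; 30 < 39 → go left. Place as left child of 39.
Insert 36: 36 > 24 → go right; 36 < 39 → go left; 36 > 30 → go right. Place as right child of 30.
Insert 35: 35 > 24 → go right; 35 < 39 → go left; 35 > 30 → go right; 35 < 36 → go left. Place as left child of 36.
Insert 37: 37 > 24 → go right; 37 < 39 → go left; 37 > 30 → go right; 37 > 36 → go right. Place as right child of 36.
Insert 25: 25 > 24 → go right; 25 < 39 → go left; 25 < 30 → go left. Place as left child of 30.
Insert 61: 61 > 24 → go right; 61 > 39 → go right. Place as right child of 39.
Insert 42: 42 > 24 → go right; 42 > 39 → go right; 42 < 61 → go left. Place as left child of 61.
Insert 58: 58 > 24 → go right; 58 > 39 → go right; 58 < 61 → go left; 58 > 42 → go right. Place as right child of 42.
Insert 41: 41 > 24 → go right; 41 > 39 → go right; 41 < 61 → go left; 41 < 42 → go left. Place as left child of 42.

25 35 37 41 58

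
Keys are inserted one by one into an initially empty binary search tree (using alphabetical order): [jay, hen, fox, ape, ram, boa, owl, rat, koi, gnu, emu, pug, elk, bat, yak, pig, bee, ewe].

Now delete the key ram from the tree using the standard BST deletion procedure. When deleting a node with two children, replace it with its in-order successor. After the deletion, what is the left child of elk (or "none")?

Resulting structure (node: left, right):
  jay: L=hen, R=ram
  hen: L=fox, R=–
  fox: L=ape, R=gnu
  ape: L=–, R=boa
  ram: L=owl, R=rat
  boa: L=bat, R=emu
  owl: L=koi, R=pug
  rat: L=–, R=yak
  koi: L=–, R=–
  gnu: L=–, R=–
  emu: L=elk, R=ewe
  pug: L=pig, R=–
  elk: L=–, R=–
  bat: L=–, R=bee
  yak: L=–, R=–
  pig: L=–, R=–
  bee: L=–, R=–
  ewe: L=–, R=–

Delete ram (two children — replace with in-order successor).
After deletion, elk's left child: none.

none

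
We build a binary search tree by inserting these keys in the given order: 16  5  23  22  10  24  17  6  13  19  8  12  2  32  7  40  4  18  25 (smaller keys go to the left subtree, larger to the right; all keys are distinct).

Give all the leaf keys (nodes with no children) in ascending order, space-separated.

16: root
5: left child of 16 (depth 1)
23: right child of 16 (depth 1)
22: left child of 23 (depth 2)
10: right child of 5 (depth 2)
24: right child of 23 (depth 2)
17: left child of 22 (depth 3)
6: left child of 10 (depth 3)
13: right child of 10 (depth 3)
19: right child of 17 (depth 4)
8: right child of 6 (depth 4)
12: left child of 13 (depth 4)
2: left child of 5 (depth 2)
32: right child of 24 (depth 3)
7: left child of 8 (depth 5)
40: right child of 32 (depth 4)
4: right child of 2 (depth 3)
18: left child of 19 (depth 5)
25: left child of 32 (depth 4)

4 7 12 18 25 40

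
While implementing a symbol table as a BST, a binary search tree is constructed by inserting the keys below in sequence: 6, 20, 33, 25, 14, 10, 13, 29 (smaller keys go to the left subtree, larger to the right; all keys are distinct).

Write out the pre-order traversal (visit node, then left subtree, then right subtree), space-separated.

6: root
20: right child of 6 (depth 1)
33: right child of 20 (depth 2)
25: left child of 33 (depth 3)
14: left child of 20 (depth 2)
10: left child of 14 (depth 3)
13: right child of 10 (depth 4)
29: right child of 25 (depth 4)

6 20 14 10 13 33 25 29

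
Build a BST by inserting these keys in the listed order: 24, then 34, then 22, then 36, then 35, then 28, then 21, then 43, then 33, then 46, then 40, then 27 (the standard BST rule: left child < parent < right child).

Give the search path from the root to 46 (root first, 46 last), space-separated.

24: root
34: right child of 24 (depth 1)
22: left child of 24 (depth 1)
36: right child of 34 (depth 2)
35: left child of 36 (depth 3)
28: left child of 34 (depth 2)
21: left child of 22 (depth 2)
43: right child of 36 (depth 3)
33: right child of 28 (depth 3)
46: right child of 43 (depth 4)
40: left child of 43 (depth 4)
27: left child of 28 (depth 3)

24 34 36 43 46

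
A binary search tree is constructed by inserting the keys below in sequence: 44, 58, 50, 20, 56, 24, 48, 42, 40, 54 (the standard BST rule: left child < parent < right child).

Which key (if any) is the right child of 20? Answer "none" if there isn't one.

Insert 44: tree is empty, so 44 becomes the root.
Insert 58: 58 > 44 → go right. Place as right child of 44.
Insert 50: 50 > 44 → go right; 50 < 58 → go left. Place as left child of 58.
Insert 20: 20 < 44 → go left. Place as left child of 44.
Insert 56: 56 > 44 → go right; 56 < 58 → go left; 56 > 50 → go right. Place as right child of 50.
Insert 24: 24 < 44 → go left; 24 > 20 → go right. Place as right child of 20.
Insert 48: 48 > 44 → go right; 48 < 58 → go left; 48 < 50 → go left. Place as left child of 50.
Insert 42: 42 < 44 → go left; 42 > 20 → go right; 42 > 24 → go right. Place as right child of 24.
Insert 40: 40 < 44 → go left; 40 > 20 → go right; 40 > 24 → go right; 40 < 42 → go left. Place as left child of 42.
Insert 54: 54 > 44 → go right; 54 < 58 → go left; 54 > 50 → go right; 54 < 56 → go left. Place as left child of 56.

24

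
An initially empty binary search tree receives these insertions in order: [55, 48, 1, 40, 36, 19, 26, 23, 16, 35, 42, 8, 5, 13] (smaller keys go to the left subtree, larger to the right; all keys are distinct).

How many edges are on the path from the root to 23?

7

Insert 55: tree is empty, so 55 becomes the root.
Insert 48: 48 < 55 → go left. Place as left child of 55.
Insert 1: 1 < 55 → go left; 1 < 48 → go left. Place as left child of 48.
Insert 40: 40 < 55 → go left; 40 < 48 → go left; 40 > 1 → go right. Place as right child of 1.
Insert 36: 36 < 55 → go left; 36 < 48 → go left; 36 > 1 → go right; 36 < 40 → go left. Place as left child of 40.
Insert 19: 19 < 55 → go left; 19 < 48 → go left; 19 > 1 → go right; 19 < 40 → go left; 19 < 36 → go left. Place as left child of 36.
Insert 26: 26 < 55 → go left; 26 < 48 → go left; 26 > 1 → go right; 26 < 40 → go left; 26 < 36 → go left; 26 > 19 → go right. Place as right child of 19.
Insert 23: 23 < 55 → go left; 23 < 48 → go left; 23 > 1 → go right; 23 < 40 → go left; 23 < 36 → go left; 23 > 19 → go right; 23 < 26 → go left. Place as left child of 26.
Insert 16: 16 < 55 → go left; 16 < 48 → go left; 16 > 1 → go right; 16 < 40 → go left; 16 < 36 → go left; 16 < 19 → go left. Place as left child of 19.
Insert 35: 35 < 55 → go left; 35 < 48 → go left; 35 > 1 → go right; 35 < 40 → go left; 35 < 36 → go left; 35 > 19 → go right; 35 > 26 → go right. Place as right child of 26.
Insert 42: 42 < 55 → go left; 42 < 48 → go left; 42 > 1 → go right; 42 > 40 → go right. Place as right child of 40.
Insert 8: 8 < 55 → go left; 8 < 48 → go left; 8 > 1 → go right; 8 < 40 → go left; 8 < 36 → go left; 8 < 19 → go left; 8 < 16 → go left. Place as left child of 16.
Insert 5: 5 < 55 → go left; 5 < 48 → go left; 5 > 1 → go right; 5 < 40 → go left; 5 < 36 → go left; 5 < 19 → go left; 5 < 16 → go left; 5 < 8 → go left. Place as left child of 8.
Insert 13: 13 < 55 → go left; 13 < 48 → go left; 13 > 1 → go right; 13 < 40 → go left; 13 < 36 → go left; 13 < 19 → go left; 13 < 16 → go left; 13 > 8 → go right. Place as right child of 8.

Path to 23: 55 → 48 → 1 → 40 → 36 → 19 → 26 → 23, which is 7 edges.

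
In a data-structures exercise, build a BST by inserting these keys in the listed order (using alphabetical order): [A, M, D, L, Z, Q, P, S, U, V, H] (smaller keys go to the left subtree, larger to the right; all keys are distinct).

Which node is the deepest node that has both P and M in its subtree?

M

Resulting structure (node: left, right):
  A: L=–, R=M
  M: L=D, R=Z
  D: L=–, R=L
  L: L=H, R=–
  Z: L=Q, R=–
  Q: L=P, R=S
  P: L=–, R=–
  S: L=–, R=U
  U: L=–, R=V
  V: L=–, R=–
  H: L=–, R=–

Path to P: A → M → Z → Q → P
Path to M: A → M
M lies on both paths and is an ancestor of the other node.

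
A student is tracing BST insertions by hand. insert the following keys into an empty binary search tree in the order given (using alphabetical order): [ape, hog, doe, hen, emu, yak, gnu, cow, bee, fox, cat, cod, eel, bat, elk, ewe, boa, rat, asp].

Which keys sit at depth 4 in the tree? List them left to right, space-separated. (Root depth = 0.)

bee emu

Insert ape: tree is empty, so ape becomes the root.
Insert hog: hog > ape → go right. Place as right child of ape.
Insert doe: doe > ape → go right; doe < hog → go left. Place as left child of hog.
Insert hen: hen > ape → go right; hen < hog → go left; hen > doe → go right. Place as right child of doe.
Insert emu: emu > ape → go right; emu < hog → go left; emu > doe → go right; emu < hen → go left. Place as left child of hen.
Insert yak: yak > ape → go right; yak > hog → go right. Place as right child of hog.
Insert gnu: gnu > ape → go right; gnu < hog → go left; gnu > doe → go right; gnu < hen → go left; gnu > emu → go right. Place as right child of emu.
Insert cow: cow > ape → go right; cow < hog → go left; cow < doe → go left. Place as left child of doe.
Insert bee: bee > ape → go right; bee < hog → go left; bee < doe → go left; bee < cow → go left. Place as left child of cow.
Insert fox: fox > ape → go right; fox < hog → go left; fox > doe → go right; fox < hen → go left; fox > emu → go right; fox < gnu → go left. Place as left child of gnu.
Insert cat: cat > ape → go right; cat < hog → go left; cat < doe → go left; cat < cow → go left; cat > bee → go right. Place as right child of bee.
Insert cod: cod > ape → go right; cod < hog → go left; cod < doe → go left; cod < cow → go left; cod > bee → go right; cod > cat → go right. Place as right child of cat.
Insert eel: eel > ape → go right; eel < hog → go left; eel > doe → go right; eel < hen → go left; eel < emu → go left. Place as left child of emu.
Insert bat: bat > ape → go right; bat < hog → go left; bat < doe → go left; bat < cow → go left; bat < bee → go left. Place as left child of bee.
Insert elk: elk > ape → go right; elk < hog → go left; elk > doe → go right; elk < hen → go left; elk < emu → go left; elk > eel → go right. Place as right child of eel.
Insert ewe: ewe > ape → go right; ewe < hog → go left; ewe > doe → go right; ewe < hen → go left; ewe > emu → go right; ewe < gnu → go left; ewe < fox → go left. Place as left child of fox.
Insert boa: boa > ape → go right; boa < hog → go left; boa < doe → go left; boa < cow → go left; boa > bee → go right; boa < cat → go left. Place as left child of cat.
Insert rat: rat > ape → go right; rat > hog → go right; rat < yak → go left. Place as left child of yak.
Insert asp: asp > ape → go right; asp < hog → go left; asp < doe → go left; asp < cow → go left; asp < bee → go left; asp < bat → go left. Place as left child of bat.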